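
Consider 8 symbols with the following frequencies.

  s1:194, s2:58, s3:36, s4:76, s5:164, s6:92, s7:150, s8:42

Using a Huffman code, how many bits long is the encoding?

Merge the two smallest weights repeatedly:
s3(36) + s8(42) → 78
s2(58) + s4(76) → 134
78 + s6(92) → 170
134 + s7(150) → 284
s5(164) + 170 → 334
s1(194) + 284 → 478
334 + 478 → 812
Total encoded bits = sum of merged weights = 78 + 134 + 170 + 284 + 334 + 478 + 812 = 2290.

2290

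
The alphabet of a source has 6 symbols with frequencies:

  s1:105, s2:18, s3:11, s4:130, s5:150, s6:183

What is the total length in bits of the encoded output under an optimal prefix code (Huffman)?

1357

Greedily combine the two least-frequent nodes:
merge s3(11) and s2(18): 29
merge 29 and s1(105): 134
merge s4(130) and 134: 264
merge s5(150) and s6(183): 333
merge 264 and 333: 597
The encoded length is the sum of every internal node's weight: 29 + 134 + 264 + 333 + 597 = 1357 bits.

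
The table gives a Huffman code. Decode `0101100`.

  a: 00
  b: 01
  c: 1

bbca

Read left to right; each codeword is recognised as soon as it completes (prefix code):
  01→b | 01→b | 1→c | 00→a
Decoded message: bbca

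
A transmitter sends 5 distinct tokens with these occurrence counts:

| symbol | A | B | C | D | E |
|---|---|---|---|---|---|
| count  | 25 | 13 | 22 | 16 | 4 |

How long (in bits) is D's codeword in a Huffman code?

Huffman merges, smallest pair first:
merge E(4) and B(13): 17
merge D(16) and 17: 33
merge C(22) and A(25): 47
merge 33 and 47: 80
D sits 2 levels below the root, so its codeword is 2 bits.

2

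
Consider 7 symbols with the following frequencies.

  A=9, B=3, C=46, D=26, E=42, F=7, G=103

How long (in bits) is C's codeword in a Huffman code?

Repeatedly merge the two smallest:
combine B(3), F(7) → 10
combine A(9), 10 → 19
combine 19, D(26) → 45
combine E(42), 45 → 87
combine C(46), 87 → 133
combine G(103), 133 → 236
C sits 2 levels below the root, so its codeword is 2 bits.

2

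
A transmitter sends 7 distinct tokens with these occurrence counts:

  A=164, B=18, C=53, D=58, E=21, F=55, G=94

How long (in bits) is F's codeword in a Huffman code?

3

Huffman merges, smallest pair first:
merge B(18) and E(21): 39
merge 39 and C(53): 92
merge F(55) and D(58): 113
merge 92 and G(94): 186
merge 113 and A(164): 277
merge 186 and 277: 463
F's leaf is at depth 3, giving a 3-bit codeword.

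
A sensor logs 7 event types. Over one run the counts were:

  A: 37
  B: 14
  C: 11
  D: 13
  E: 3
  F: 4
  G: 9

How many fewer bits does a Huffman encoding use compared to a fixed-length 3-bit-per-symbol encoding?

Fixed-length: 3 bits × 91 symbols = 273 bits.
Huffman merges:
combine E(3), F(4) → 7
combine 7, G(9) → 16
combine C(11), D(13) → 24
combine B(14), 16 → 30
combine 24, 30 → 54
combine A(37), 54 → 91
Huffman total = 7 + 16 + 24 + 30 + 54 + 91 = 222 bits.
Saving = 273 − 222 = 51 bits.

51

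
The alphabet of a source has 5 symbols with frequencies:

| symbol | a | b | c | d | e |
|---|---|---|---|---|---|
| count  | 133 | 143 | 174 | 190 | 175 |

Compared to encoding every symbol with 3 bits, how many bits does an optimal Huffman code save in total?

Fixed-length: 3 bits × 815 symbols = 2445 bits.
Huffman merges:
a(133) + b(143) → 276
c(174) + e(175) → 349
d(190) + 276 → 466
349 + 466 → 815
Huffman total = 276 + 349 + 466 + 815 = 1906 bits.
Saving = 2445 − 1906 = 539 bits.

539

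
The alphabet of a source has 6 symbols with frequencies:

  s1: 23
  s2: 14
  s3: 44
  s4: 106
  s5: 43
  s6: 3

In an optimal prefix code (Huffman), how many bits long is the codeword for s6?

5

Repeatedly merge the two smallest:
combine s6(3), s2(14) → 17
combine 17, s1(23) → 40
combine 40, s5(43) → 83
combine s3(44), 83 → 127
combine s4(106), 127 → 233
s6 sits 5 levels below the root, so its codeword is 5 bits.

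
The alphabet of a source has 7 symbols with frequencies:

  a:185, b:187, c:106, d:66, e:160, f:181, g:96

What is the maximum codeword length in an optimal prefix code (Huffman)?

4

Merge the two lowest-weight nodes at each step:
combine d(66), g(96) → 162
combine c(106), e(160) → 266
combine 162, f(181) → 343
combine a(185), b(187) → 372
combine 266, 343 → 609
combine 372, 609 → 981
The first pair merged (d, g) ends up deepest, at depth 4.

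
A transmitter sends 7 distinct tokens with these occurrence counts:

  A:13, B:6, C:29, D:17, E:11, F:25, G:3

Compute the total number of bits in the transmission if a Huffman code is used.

267

Merge the two smallest weights repeatedly:
merge G(3) and B(6): 9
merge 9 and E(11): 20
merge A(13) and D(17): 30
merge 20 and F(25): 45
merge C(29) and 30: 59
merge 45 and 59: 104
Total encoded bits = sum of merged weights = 9 + 20 + 30 + 45 + 59 + 104 = 267.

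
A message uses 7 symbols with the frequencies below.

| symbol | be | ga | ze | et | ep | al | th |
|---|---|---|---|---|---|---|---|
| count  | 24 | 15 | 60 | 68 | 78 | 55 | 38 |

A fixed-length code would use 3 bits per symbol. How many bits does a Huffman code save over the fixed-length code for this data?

Fixed-length: 3 bits × 338 symbols = 1014 bits.
Huffman merges:
combine ga(15), be(24) → 39
combine th(38), 39 → 77
combine al(55), ze(60) → 115
combine et(68), 77 → 145
combine ep(78), 115 → 193
combine 145, 193 → 338
Huffman total = 39 + 77 + 115 + 145 + 193 + 338 = 907 bits.
Saving = 1014 − 907 = 107 bits.

107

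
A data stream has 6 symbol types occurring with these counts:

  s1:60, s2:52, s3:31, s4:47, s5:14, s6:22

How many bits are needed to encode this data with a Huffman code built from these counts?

555

Greedily combine the two least-frequent nodes:
s5(14) + s6(22) → 36
s3(31) + 36 → 67
s4(47) + s2(52) → 99
s1(60) + 67 → 127
99 + 127 → 226
Each symbol's bit-cost is frequency × depth; summing gives 555 bits (equivalently 36 + 67 + 99 + 127 + 226).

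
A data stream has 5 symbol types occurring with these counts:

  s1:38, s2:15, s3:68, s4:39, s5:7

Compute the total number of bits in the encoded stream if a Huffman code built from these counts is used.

348

Build the Huffman tree bottom-up:
combine s5(7), s2(15) → 22
combine 22, s1(38) → 60
combine s4(39), 60 → 99
combine s3(68), 99 → 167
The encoded length is the sum of every internal node's weight: 22 + 60 + 99 + 167 = 348 bits.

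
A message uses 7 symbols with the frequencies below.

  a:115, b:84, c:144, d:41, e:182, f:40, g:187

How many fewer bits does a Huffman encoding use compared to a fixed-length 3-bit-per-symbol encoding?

288

Fixed-length: 3 bits × 793 symbols = 2379 bits.
Huffman merges:
f(40) + d(41) → 81
81 + b(84) → 165
a(115) + c(144) → 259
165 + e(182) → 347
g(187) + 259 → 446
347 + 446 → 793
Huffman total = 81 + 165 + 259 + 347 + 446 + 793 = 2091 bits.
Saving = 2379 − 2091 = 288 bits.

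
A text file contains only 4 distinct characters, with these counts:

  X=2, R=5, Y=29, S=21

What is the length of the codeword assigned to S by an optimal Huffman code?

Repeatedly merge the two smallest:
X(2) + R(5) → 7
7 + S(21) → 28
28 + Y(29) → 57
S's leaf is at depth 2, giving a 2-bit codeword.

2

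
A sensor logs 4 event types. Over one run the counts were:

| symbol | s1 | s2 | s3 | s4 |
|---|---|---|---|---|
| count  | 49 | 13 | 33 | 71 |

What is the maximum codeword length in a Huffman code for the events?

Merge the two lowest-weight nodes at each step:
merge s2(13) and s3(33): 46
merge 46 and s1(49): 95
merge s4(71) and 95: 166
The first pair merged (s2, s3) ends up deepest, at depth 3.

3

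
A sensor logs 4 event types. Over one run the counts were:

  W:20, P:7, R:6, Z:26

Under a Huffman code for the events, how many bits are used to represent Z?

1

Build the tree from the bottom:
R(6) + P(7) → 13
13 + W(20) → 33
Z(26) + 33 → 59
Z is merged only at the final step, so code length = 1.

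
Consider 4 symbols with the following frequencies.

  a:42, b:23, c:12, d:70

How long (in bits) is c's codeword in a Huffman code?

Build the tree from the bottom:
combine c(12), b(23) → 35
combine 35, a(42) → 77
combine d(70), 77 → 147
c's leaf is at depth 3, giving a 3-bit codeword.

3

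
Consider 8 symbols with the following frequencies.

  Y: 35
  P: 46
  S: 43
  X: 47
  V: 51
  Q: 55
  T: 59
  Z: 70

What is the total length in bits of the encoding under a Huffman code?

1218

Build the Huffman tree bottom-up:
Y(35) + S(43) → 78
P(46) + X(47) → 93
V(51) + Q(55) → 106
T(59) + Z(70) → 129
78 + 93 → 171
106 + 129 → 235
171 + 235 → 406
Each symbol's bit-cost is frequency × depth; summing gives 1218 bits (equivalently 78 + 93 + 106 + 129 + 171 + 235 + 406).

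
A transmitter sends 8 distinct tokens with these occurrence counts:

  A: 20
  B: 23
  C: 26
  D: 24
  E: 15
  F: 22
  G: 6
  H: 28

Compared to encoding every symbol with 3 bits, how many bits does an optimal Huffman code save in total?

7

Fixed-length: 3 bits × 164 symbols = 492 bits.
Huffman merges:
merge G(6) and E(15): 21
merge A(20) and 21: 41
merge F(22) and B(23): 45
merge D(24) and C(26): 50
merge H(28) and 41: 69
merge 45 and 50: 95
merge 69 and 95: 164
Huffman total = 21 + 41 + 45 + 50 + 69 + 95 + 164 = 485 bits.
Saving = 492 − 485 = 7 bits.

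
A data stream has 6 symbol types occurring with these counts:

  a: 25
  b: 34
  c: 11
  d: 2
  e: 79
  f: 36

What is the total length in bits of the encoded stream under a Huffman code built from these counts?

416

Merge the two smallest weights repeatedly:
merge d(2) and c(11): 13
merge 13 and a(25): 38
merge b(34) and f(36): 70
merge 38 and 70: 108
merge e(79) and 108: 187
Each symbol's bit-cost is frequency × depth; summing gives 416 bits (equivalently 13 + 38 + 70 + 108 + 187).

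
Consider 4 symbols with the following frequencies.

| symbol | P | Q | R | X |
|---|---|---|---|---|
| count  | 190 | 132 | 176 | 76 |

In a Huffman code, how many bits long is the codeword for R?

Repeatedly merge the two smallest:
X(76) + Q(132) → 208
R(176) + P(190) → 366
208 + 366 → 574
R sits 2 levels below the root, so its codeword is 2 bits.

2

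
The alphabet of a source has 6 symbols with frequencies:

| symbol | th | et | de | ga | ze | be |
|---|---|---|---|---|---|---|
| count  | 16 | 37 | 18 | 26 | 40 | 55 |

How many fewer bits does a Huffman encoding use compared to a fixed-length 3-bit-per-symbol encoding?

Fixed-length: 3 bits × 192 symbols = 576 bits.
Huffman merges:
combine th(16), de(18) → 34
combine ga(26), 34 → 60
combine et(37), ze(40) → 77
combine be(55), 60 → 115
combine 77, 115 → 192
Huffman total = 34 + 60 + 77 + 115 + 192 = 478 bits.
Saving = 576 − 478 = 98 bits.

98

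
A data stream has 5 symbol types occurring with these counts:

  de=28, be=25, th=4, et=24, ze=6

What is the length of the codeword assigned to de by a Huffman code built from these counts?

Repeatedly merge the two smallest:
combine th(4), ze(6) → 10
combine 10, et(24) → 34
combine be(25), de(28) → 53
combine 34, 53 → 87
The subtree containing de is merged 2 times, so code length = 2.

2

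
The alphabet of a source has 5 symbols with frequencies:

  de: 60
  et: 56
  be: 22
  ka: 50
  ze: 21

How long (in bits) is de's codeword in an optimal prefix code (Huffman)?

Huffman merges, smallest pair first:
merge ze(21) and be(22): 43
merge 43 and ka(50): 93
merge et(56) and de(60): 116
merge 93 and 116: 209
de sits 2 levels below the root, so its codeword is 2 bits.

2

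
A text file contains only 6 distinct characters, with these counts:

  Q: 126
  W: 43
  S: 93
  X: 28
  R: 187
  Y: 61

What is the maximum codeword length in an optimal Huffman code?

4

Merge the two lowest-weight nodes at each step:
merge X(28) and W(43): 71
merge Y(61) and 71: 132
merge S(93) and Q(126): 219
merge 132 and R(187): 319
merge 219 and 319: 538
The first pair merged (X, W) ends up deepest, at depth 4.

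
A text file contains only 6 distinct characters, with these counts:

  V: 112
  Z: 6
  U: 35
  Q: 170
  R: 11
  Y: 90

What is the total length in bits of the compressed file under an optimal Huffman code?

Greedily combine the two least-frequent nodes:
Z(6) + R(11) → 17
17 + U(35) → 52
52 + Y(90) → 142
V(112) + 142 → 254
Q(170) + 254 → 424
The encoded length is the sum of every internal node's weight: 17 + 52 + 142 + 254 + 424 = 889 bits.

889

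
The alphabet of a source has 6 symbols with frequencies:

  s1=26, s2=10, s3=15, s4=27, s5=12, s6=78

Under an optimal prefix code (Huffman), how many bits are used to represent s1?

3

Build the tree from the bottom:
merge s2(10) and s5(12): 22
merge s3(15) and 22: 37
merge s1(26) and s4(27): 53
merge 37 and 53: 90
merge s6(78) and 90: 168
s1's leaf is at depth 3, giving a 3-bit codeword.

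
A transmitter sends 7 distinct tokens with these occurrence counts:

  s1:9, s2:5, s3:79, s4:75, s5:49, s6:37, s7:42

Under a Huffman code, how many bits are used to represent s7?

Huffman merges, smallest pair first:
merge s2(5) and s1(9): 14
merge 14 and s6(37): 51
merge s7(42) and s5(49): 91
merge 51 and s4(75): 126
merge s3(79) and 91: 170
merge 126 and 170: 296
s7 sits 3 levels below the root, so its codeword is 3 bits.

3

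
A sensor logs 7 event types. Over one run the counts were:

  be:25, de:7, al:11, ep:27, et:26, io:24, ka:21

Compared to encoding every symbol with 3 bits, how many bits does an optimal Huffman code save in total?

35

Fixed-length: 3 bits × 141 symbols = 423 bits.
Huffman merges:
de(7) + al(11) → 18
18 + ka(21) → 39
io(24) + be(25) → 49
et(26) + ep(27) → 53
39 + 49 → 88
53 + 88 → 141
Huffman total = 18 + 39 + 49 + 53 + 88 + 141 = 388 bits.
Saving = 423 − 388 = 35 bits.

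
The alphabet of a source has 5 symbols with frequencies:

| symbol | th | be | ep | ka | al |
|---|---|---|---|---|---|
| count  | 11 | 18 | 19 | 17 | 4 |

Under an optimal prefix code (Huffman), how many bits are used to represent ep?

Build the tree from the bottom:
merge al(4) and th(11): 15
merge 15 and ka(17): 32
merge be(18) and ep(19): 37
merge 32 and 37: 69
ep's leaf is at depth 2, giving a 2-bit codeword.

2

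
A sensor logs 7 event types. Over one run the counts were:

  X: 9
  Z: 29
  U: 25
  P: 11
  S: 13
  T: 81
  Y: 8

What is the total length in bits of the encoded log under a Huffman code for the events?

407

Merge the two smallest weights repeatedly:
merge Y(8) and X(9): 17
merge P(11) and S(13): 24
merge 17 and 24: 41
merge U(25) and Z(29): 54
merge 41 and 54: 95
merge T(81) and 95: 176
The encoded length is the sum of every internal node's weight: 17 + 24 + 41 + 54 + 95 + 176 = 407 bits.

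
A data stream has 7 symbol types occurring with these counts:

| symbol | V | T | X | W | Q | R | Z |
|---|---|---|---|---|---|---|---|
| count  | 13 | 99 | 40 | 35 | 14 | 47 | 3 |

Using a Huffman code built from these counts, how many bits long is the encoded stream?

Build the Huffman tree bottom-up:
Z(3) + V(13) → 16
Q(14) + 16 → 30
30 + W(35) → 65
X(40) + R(47) → 87
65 + 87 → 152
T(99) + 152 → 251
Each symbol's bit-cost is frequency × depth; summing gives 601 bits (equivalently 16 + 30 + 65 + 87 + 152 + 251).

601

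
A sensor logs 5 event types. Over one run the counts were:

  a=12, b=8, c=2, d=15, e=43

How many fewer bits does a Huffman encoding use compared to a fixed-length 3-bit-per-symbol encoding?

91

Fixed-length: 3 bits × 80 symbols = 240 bits.
Huffman merges:
combine c(2), b(8) → 10
combine 10, a(12) → 22
combine d(15), 22 → 37
combine 37, e(43) → 80
Huffman total = 10 + 22 + 37 + 80 = 149 bits.
Saving = 240 − 149 = 91 bits.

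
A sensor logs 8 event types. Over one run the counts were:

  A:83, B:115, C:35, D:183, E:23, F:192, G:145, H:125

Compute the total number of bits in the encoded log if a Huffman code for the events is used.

Greedily combine the two least-frequent nodes:
combine E(23), C(35) → 58
combine 58, A(83) → 141
combine B(115), H(125) → 240
combine 141, G(145) → 286
combine D(183), F(192) → 375
combine 240, 286 → 526
combine 375, 526 → 901
The encoded length is the sum of every internal node's weight: 58 + 141 + 240 + 286 + 375 + 526 + 901 = 2527 bits.

2527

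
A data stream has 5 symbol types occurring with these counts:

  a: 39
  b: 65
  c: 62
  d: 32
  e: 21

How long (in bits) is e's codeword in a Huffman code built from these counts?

Build the tree from the bottom:
e(21) + d(32) → 53
a(39) + 53 → 92
c(62) + b(65) → 127
92 + 127 → 219
e sits 3 levels below the root, so its codeword is 3 bits.

3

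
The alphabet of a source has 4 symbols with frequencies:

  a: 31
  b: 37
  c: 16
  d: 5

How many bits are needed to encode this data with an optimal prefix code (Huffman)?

162

Build the Huffman tree bottom-up:
merge d(5) and c(16): 21
merge 21 and a(31): 52
merge b(37) and 52: 89
Each symbol's bit-cost is frequency × depth; summing gives 162 bits (equivalently 21 + 52 + 89).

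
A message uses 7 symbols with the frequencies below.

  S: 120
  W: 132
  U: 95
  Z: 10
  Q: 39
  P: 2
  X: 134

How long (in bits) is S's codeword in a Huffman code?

2

Build the tree from the bottom:
combine P(2), Z(10) → 12
combine 12, Q(39) → 51
combine 51, U(95) → 146
combine S(120), W(132) → 252
combine X(134), 146 → 280
combine 252, 280 → 532
S sits 2 levels below the root, so its codeword is 2 bits.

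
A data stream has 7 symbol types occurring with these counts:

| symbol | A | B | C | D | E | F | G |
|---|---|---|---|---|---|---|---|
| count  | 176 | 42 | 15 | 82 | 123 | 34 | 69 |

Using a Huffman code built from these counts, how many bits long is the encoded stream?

1373

Merge the two smallest weights repeatedly:
C(15) + F(34) → 49
B(42) + 49 → 91
G(69) + D(82) → 151
91 + E(123) → 214
151 + A(176) → 327
214 + 327 → 541
Each symbol's bit-cost is frequency × depth; summing gives 1373 bits (equivalently 49 + 91 + 151 + 214 + 327 + 541).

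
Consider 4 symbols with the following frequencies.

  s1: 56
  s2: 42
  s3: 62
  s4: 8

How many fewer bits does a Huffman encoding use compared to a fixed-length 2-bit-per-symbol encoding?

Fixed-length: 2 bits × 168 symbols = 336 bits.
Huffman merges:
combine s4(8), s2(42) → 50
combine 50, s1(56) → 106
combine s3(62), 106 → 168
Huffman total = 50 + 106 + 168 = 324 bits.
Saving = 336 − 324 = 12 bits.

12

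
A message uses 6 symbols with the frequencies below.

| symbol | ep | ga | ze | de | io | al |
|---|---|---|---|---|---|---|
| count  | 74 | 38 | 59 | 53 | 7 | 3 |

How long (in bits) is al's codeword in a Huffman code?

Huffman merges, smallest pair first:
merge al(3) and io(7): 10
merge 10 and ga(38): 48
merge 48 and de(53): 101
merge ze(59) and ep(74): 133
merge 101 and 133: 234
al's leaf is at depth 4, giving a 4-bit codeword.

4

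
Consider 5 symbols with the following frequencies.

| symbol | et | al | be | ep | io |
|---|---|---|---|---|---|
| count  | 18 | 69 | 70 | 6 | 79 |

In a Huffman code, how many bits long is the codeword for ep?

3

Build the tree from the bottom:
merge ep(6) and et(18): 24
merge 24 and al(69): 93
merge be(70) and io(79): 149
merge 93 and 149: 242
ep's leaf is at depth 3, giving a 3-bit codeword.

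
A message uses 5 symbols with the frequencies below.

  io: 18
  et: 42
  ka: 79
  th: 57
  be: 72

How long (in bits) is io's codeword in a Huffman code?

3

Huffman merges, smallest pair first:
combine io(18), et(42) → 60
combine th(57), 60 → 117
combine be(72), ka(79) → 151
combine 117, 151 → 268
The subtree containing io is merged 3 times, so code length = 3.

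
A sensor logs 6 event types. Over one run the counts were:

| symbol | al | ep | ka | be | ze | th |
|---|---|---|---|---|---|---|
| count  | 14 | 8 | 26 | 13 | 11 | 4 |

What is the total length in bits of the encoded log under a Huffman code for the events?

187

Merge the two smallest weights repeatedly:
combine th(4), ep(8) → 12
combine ze(11), 12 → 23
combine be(13), al(14) → 27
combine 23, ka(26) → 49
combine 27, 49 → 76
The encoded length is the sum of every internal node's weight: 12 + 23 + 27 + 49 + 76 = 187 bits.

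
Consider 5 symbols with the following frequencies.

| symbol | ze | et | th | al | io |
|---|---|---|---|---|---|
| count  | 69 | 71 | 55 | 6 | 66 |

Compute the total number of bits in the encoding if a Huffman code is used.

595

Build the Huffman tree bottom-up:
al(6) + th(55) → 61
61 + io(66) → 127
ze(69) + et(71) → 140
127 + 140 → 267
Total encoded bits = sum of merged weights = 61 + 127 + 140 + 267 = 595.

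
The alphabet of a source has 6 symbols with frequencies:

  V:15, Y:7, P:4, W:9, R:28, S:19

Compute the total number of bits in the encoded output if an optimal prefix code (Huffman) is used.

195

Build the Huffman tree bottom-up:
combine P(4), Y(7) → 11
combine W(9), 11 → 20
combine V(15), S(19) → 34
combine 20, R(28) → 48
combine 34, 48 → 82
Each symbol's bit-cost is frequency × depth; summing gives 195 bits (equivalently 11 + 20 + 34 + 48 + 82).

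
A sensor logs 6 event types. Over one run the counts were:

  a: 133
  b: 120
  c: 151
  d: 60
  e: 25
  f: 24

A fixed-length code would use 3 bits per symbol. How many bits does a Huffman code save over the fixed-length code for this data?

355

Fixed-length: 3 bits × 513 symbols = 1539 bits.
Huffman merges:
combine f(24), e(25) → 49
combine 49, d(60) → 109
combine 109, b(120) → 229
combine a(133), c(151) → 284
combine 229, 284 → 513
Huffman total = 49 + 109 + 229 + 284 + 513 = 1184 bits.
Saving = 1539 − 1184 = 355 bits.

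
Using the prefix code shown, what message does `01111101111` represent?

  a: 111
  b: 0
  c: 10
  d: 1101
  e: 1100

bada

Read left to right; each codeword is recognised as soon as it completes (prefix code):
  0→b | 111→a | 1101→d | 111→a
Decoded message: bada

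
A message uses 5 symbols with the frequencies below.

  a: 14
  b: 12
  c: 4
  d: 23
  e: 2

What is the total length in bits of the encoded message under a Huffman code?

111

Build the Huffman tree bottom-up:
merge e(2) and c(4): 6
merge 6 and b(12): 18
merge a(14) and 18: 32
merge d(23) and 32: 55
The encoded length is the sum of every internal node's weight: 6 + 18 + 32 + 55 = 111 bits.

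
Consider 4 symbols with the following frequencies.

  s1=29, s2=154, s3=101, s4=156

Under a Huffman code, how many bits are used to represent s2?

Huffman merges, smallest pair first:
s1(29) + s3(101) → 130
130 + s2(154) → 284
s4(156) + 284 → 440
The subtree containing s2 is merged 2 times, so code length = 2.

2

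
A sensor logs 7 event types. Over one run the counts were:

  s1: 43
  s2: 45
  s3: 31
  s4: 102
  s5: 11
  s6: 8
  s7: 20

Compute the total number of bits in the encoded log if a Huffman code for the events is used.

634

Build the Huffman tree bottom-up:
combine s6(8), s5(11) → 19
combine 19, s7(20) → 39
combine s3(31), 39 → 70
combine s1(43), s2(45) → 88
combine 70, 88 → 158
combine s4(102), 158 → 260
The encoded length is the sum of every internal node's weight: 19 + 39 + 70 + 88 + 158 + 260 = 634 bits.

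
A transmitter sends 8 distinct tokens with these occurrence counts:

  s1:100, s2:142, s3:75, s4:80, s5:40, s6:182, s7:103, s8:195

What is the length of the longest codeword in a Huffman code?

Merge the two lowest-weight nodes at each step:
s5(40) + s3(75) → 115
s4(80) + s1(100) → 180
s7(103) + 115 → 218
s2(142) + 180 → 322
s6(182) + s8(195) → 377
218 + 322 → 540
377 + 540 → 917
The first pair merged (s5, s3) ends up deepest, at depth 4.

4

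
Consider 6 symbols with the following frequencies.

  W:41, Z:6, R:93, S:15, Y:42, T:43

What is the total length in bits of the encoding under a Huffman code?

555

Merge the two smallest weights repeatedly:
combine Z(6), S(15) → 21
combine 21, W(41) → 62
combine Y(42), T(43) → 85
combine 62, 85 → 147
combine R(93), 147 → 240
Each symbol's bit-cost is frequency × depth; summing gives 555 bits (equivalently 21 + 62 + 85 + 147 + 240).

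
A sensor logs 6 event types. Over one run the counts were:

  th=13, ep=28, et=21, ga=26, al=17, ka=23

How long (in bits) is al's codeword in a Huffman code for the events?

Build the tree from the bottom:
combine th(13), al(17) → 30
combine et(21), ka(23) → 44
combine ga(26), ep(28) → 54
combine 30, 44 → 74
combine 54, 74 → 128
The subtree containing al is merged 3 times, so code length = 3.

3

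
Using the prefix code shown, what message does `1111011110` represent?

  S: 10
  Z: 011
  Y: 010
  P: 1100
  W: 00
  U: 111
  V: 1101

USUS

Read left to right; each codeword is recognised as soon as it completes (prefix code):
  111→U | 10→S | 111→U | 10→S
Decoded message: USUS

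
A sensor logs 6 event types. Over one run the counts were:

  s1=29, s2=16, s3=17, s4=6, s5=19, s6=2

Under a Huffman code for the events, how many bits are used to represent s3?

2

Build the tree from the bottom:
merge s6(2) and s4(6): 8
merge 8 and s2(16): 24
merge s3(17) and s5(19): 36
merge 24 and s1(29): 53
merge 36 and 53: 89
s3's leaf is at depth 2, giving a 2-bit codeword.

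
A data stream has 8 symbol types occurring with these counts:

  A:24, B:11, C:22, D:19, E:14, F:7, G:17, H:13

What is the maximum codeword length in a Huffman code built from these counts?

4

Merge the two lowest-weight nodes at each step:
F(7) + B(11) → 18
H(13) + E(14) → 27
G(17) + 18 → 35
D(19) + C(22) → 41
A(24) + 27 → 51
35 + 41 → 76
51 + 76 → 127
The first pair merged (F, B) ends up deepest, at depth 4.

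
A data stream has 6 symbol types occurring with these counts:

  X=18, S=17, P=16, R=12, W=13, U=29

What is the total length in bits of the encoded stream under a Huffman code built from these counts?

Merge the two smallest weights repeatedly:
merge R(12) and W(13): 25
merge P(16) and S(17): 33
merge X(18) and 25: 43
merge U(29) and 33: 62
merge 43 and 62: 105
The encoded length is the sum of every internal node's weight: 25 + 33 + 43 + 62 + 105 = 268 bits.

268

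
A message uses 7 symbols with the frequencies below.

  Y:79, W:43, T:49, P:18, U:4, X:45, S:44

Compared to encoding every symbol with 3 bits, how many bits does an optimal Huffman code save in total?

106

Fixed-length: 3 bits × 282 symbols = 846 bits.
Huffman merges:
U(4) + P(18) → 22
22 + W(43) → 65
S(44) + X(45) → 89
T(49) + 65 → 114
Y(79) + 89 → 168
114 + 168 → 282
Huffman total = 22 + 65 + 89 + 114 + 168 + 282 = 740 bits.
Saving = 846 − 740 = 106 bits.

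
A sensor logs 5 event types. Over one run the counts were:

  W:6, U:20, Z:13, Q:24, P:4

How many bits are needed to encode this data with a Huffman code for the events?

143

Greedily combine the two least-frequent nodes:
combine P(4), W(6) → 10
combine 10, Z(13) → 23
combine U(20), 23 → 43
combine Q(24), 43 → 67
The encoded length is the sum of every internal node's weight: 10 + 23 + 43 + 67 = 143 bits.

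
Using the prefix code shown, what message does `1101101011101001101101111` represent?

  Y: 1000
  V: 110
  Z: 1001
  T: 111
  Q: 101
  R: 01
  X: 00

VVQVZQQT

Read left to right; each codeword is recognised as soon as it completes (prefix code):
  110→V | 110→V | 101→Q | 110→V | 1001→Z | 101→Q | 101→Q | 111→T
Decoded message: VVQVZQQT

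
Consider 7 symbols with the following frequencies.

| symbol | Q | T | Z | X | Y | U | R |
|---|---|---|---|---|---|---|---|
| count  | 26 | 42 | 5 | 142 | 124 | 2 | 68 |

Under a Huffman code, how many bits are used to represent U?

5

Huffman merges, smallest pair first:
merge U(2) and Z(5): 7
merge 7 and Q(26): 33
merge 33 and T(42): 75
merge R(68) and 75: 143
merge Y(124) and X(142): 266
merge 143 and 266: 409
U's leaf is at depth 5, giving a 5-bit codeword.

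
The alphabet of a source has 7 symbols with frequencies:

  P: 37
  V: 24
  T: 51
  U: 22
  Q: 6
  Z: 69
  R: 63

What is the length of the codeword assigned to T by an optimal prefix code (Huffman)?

Repeatedly merge the two smallest:
Q(6) + U(22) → 28
V(24) + 28 → 52
P(37) + T(51) → 88
52 + R(63) → 115
Z(69) + 88 → 157
115 + 157 → 272
T sits 3 levels below the root, so its codeword is 3 bits.

3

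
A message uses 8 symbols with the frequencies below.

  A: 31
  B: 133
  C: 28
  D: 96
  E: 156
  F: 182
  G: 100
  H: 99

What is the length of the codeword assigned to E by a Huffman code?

Build the tree from the bottom:
C(28) + A(31) → 59
59 + D(96) → 155
H(99) + G(100) → 199
B(133) + 155 → 288
E(156) + F(182) → 338
199 + 288 → 487
338 + 487 → 825
E sits 2 levels below the root, so its codeword is 2 bits.

2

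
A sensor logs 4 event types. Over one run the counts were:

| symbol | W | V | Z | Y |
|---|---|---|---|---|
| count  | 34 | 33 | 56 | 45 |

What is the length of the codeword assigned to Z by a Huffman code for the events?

2

Build the tree from the bottom:
V(33) + W(34) → 67
Y(45) + Z(56) → 101
67 + 101 → 168
The subtree containing Z is merged 2 times, so code length = 2.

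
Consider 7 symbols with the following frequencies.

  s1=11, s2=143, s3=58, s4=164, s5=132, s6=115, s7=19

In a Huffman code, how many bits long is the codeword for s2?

Huffman merges, smallest pair first:
merge s1(11) and s7(19): 30
merge 30 and s3(58): 88
merge 88 and s6(115): 203
merge s5(132) and s2(143): 275
merge s4(164) and 203: 367
merge 275 and 367: 642
The subtree containing s2 is merged 2 times, so code length = 2.

2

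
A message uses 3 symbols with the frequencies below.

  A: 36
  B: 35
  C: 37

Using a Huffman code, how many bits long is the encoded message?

Greedily combine the two least-frequent nodes:
merge B(35) and A(36): 71
merge C(37) and 71: 108
The encoded length is the sum of every internal node's weight: 71 + 108 = 179 bits.

179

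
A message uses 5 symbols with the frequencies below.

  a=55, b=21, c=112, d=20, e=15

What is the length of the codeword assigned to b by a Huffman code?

Huffman merges, smallest pair first:
merge e(15) and d(20): 35
merge b(21) and 35: 56
merge a(55) and 56: 111
merge 111 and c(112): 223
b's leaf is at depth 3, giving a 3-bit codeword.

3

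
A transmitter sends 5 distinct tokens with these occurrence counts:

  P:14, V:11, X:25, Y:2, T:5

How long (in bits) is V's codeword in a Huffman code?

Huffman merges, smallest pair first:
combine Y(2), T(5) → 7
combine 7, V(11) → 18
combine P(14), 18 → 32
combine X(25), 32 → 57
The subtree containing V is merged 3 times, so code length = 3.

3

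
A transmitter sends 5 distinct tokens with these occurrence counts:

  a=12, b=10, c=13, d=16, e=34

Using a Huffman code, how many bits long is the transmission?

187

Greedily combine the two least-frequent nodes:
merge b(10) and a(12): 22
merge c(13) and d(16): 29
merge 22 and 29: 51
merge e(34) and 51: 85
Each symbol's bit-cost is frequency × depth; summing gives 187 bits (equivalently 22 + 29 + 51 + 85).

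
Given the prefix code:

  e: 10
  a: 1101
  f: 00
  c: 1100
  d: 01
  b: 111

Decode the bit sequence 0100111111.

Read left to right; each codeword is recognised as soon as it completes (prefix code):
  01→d | 00→f | 111→b | 111→b
Decoded message: dfbb

dfbb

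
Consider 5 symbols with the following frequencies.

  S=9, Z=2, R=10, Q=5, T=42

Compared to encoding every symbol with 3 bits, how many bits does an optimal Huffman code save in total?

Fixed-length: 3 bits × 68 symbols = 204 bits.
Huffman merges:
Z(2) + Q(5) → 7
7 + S(9) → 16
R(10) + 16 → 26
26 + T(42) → 68
Huffman total = 7 + 16 + 26 + 68 = 117 bits.
Saving = 204 − 117 = 87 bits.

87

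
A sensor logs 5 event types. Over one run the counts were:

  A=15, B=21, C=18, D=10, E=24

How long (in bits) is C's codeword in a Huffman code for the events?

2

Repeatedly merge the two smallest:
combine D(10), A(15) → 25
combine C(18), B(21) → 39
combine E(24), 25 → 49
combine 39, 49 → 88
C sits 2 levels below the root, so its codeword is 2 bits.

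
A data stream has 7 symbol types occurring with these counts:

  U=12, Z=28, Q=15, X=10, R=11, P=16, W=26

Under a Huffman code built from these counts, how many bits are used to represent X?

Build the tree from the bottom:
combine X(10), R(11) → 21
combine U(12), Q(15) → 27
combine P(16), 21 → 37
combine W(26), 27 → 53
combine Z(28), 37 → 65
combine 53, 65 → 118
X's leaf is at depth 4, giving a 4-bit codeword.

4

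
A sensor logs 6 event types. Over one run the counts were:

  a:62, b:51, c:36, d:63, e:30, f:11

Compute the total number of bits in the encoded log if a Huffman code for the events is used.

624

Greedily combine the two least-frequent nodes:
f(11) + e(30) → 41
c(36) + 41 → 77
b(51) + a(62) → 113
d(63) + 77 → 140
113 + 140 → 253
The encoded length is the sum of every internal node's weight: 41 + 77 + 113 + 140 + 253 = 624 bits.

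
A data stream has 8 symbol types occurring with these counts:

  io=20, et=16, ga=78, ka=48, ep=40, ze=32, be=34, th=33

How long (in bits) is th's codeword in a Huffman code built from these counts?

Huffman merges, smallest pair first:
merge et(16) and io(20): 36
merge ze(32) and th(33): 65
merge be(34) and 36: 70
merge ep(40) and ka(48): 88
merge 65 and 70: 135
merge ga(78) and 88: 166
merge 135 and 166: 301
The subtree containing th is merged 3 times, so code length = 3.

3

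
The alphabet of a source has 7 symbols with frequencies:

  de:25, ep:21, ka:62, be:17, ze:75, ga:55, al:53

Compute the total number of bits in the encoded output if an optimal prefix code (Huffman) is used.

825

Greedily combine the two least-frequent nodes:
merge be(17) and ep(21): 38
merge de(25) and 38: 63
merge al(53) and ga(55): 108
merge ka(62) and 63: 125
merge ze(75) and 108: 183
merge 125 and 183: 308
The encoded length is the sum of every internal node's weight: 38 + 63 + 108 + 125 + 183 + 308 = 825 bits.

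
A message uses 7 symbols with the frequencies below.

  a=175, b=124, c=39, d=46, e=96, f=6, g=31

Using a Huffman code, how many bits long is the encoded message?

Merge the two smallest weights repeatedly:
combine f(6), g(31) → 37
combine 37, c(39) → 76
combine d(46), 76 → 122
combine e(96), 122 → 218
combine b(124), a(175) → 299
combine 218, 299 → 517
Each symbol's bit-cost is frequency × depth; summing gives 1269 bits (equivalently 37 + 76 + 122 + 218 + 299 + 517).

1269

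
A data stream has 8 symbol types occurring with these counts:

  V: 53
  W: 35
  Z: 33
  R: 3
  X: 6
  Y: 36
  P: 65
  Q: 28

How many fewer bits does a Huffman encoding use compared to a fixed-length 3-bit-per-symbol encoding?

Fixed-length: 3 bits × 259 symbols = 777 bits.
Huffman merges:
R(3) + X(6) → 9
9 + Q(28) → 37
Z(33) + W(35) → 68
Y(36) + 37 → 73
V(53) + P(65) → 118
68 + 73 → 141
118 + 141 → 259
Huffman total = 9 + 37 + 68 + 73 + 118 + 141 + 259 = 705 bits.
Saving = 777 − 705 = 72 bits.

72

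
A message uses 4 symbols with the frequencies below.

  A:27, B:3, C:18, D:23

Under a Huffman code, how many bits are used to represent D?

Huffman merges, smallest pair first:
merge B(3) and C(18): 21
merge 21 and D(23): 44
merge A(27) and 44: 71
D's leaf is at depth 2, giving a 2-bit codeword.

2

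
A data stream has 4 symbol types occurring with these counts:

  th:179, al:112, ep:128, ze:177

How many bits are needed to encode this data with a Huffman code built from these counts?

Build the Huffman tree bottom-up:
al(112) + ep(128) → 240
ze(177) + th(179) → 356
240 + 356 → 596
Each symbol's bit-cost is frequency × depth; summing gives 1192 bits (equivalently 240 + 356 + 596).

1192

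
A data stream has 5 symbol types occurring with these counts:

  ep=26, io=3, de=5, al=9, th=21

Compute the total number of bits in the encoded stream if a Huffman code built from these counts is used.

Build the Huffman tree bottom-up:
io(3) + de(5) → 8
8 + al(9) → 17
17 + th(21) → 38
ep(26) + 38 → 64
Total encoded bits = sum of merged weights = 8 + 17 + 38 + 64 = 127.

127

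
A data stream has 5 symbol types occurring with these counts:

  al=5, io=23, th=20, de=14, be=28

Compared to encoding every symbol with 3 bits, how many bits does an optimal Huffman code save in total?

Fixed-length: 3 bits × 90 symbols = 270 bits.
Huffman merges:
combine al(5), de(14) → 19
combine 19, th(20) → 39
combine io(23), be(28) → 51
combine 39, 51 → 90
Huffman total = 19 + 39 + 51 + 90 = 199 bits.
Saving = 270 − 199 = 71 bits.

71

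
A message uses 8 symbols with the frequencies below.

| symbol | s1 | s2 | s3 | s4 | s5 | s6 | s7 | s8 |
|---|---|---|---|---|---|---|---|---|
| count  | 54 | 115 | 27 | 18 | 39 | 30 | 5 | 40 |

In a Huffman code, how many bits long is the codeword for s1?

Huffman merges, smallest pair first:
combine s7(5), s4(18) → 23
combine 23, s3(27) → 50
combine s6(30), s5(39) → 69
combine s8(40), 50 → 90
combine s1(54), 69 → 123
combine 90, s2(115) → 205
combine 123, 205 → 328
The subtree containing s1 is merged 2 times, so code length = 2.

2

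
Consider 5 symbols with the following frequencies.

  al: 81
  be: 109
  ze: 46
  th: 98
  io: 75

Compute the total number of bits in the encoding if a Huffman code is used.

Greedily combine the two least-frequent nodes:
combine ze(46), io(75) → 121
combine al(81), th(98) → 179
combine be(109), 121 → 230
combine 179, 230 → 409
The encoded length is the sum of every internal node's weight: 121 + 179 + 230 + 409 = 939 bits.

939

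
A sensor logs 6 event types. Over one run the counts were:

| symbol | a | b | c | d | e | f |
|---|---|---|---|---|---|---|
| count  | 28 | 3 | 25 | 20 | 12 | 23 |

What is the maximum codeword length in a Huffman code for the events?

Merge the two lowest-weight nodes at each step:
b(3) + e(12) → 15
15 + d(20) → 35
f(23) + c(25) → 48
a(28) + 35 → 63
48 + 63 → 111
Maximum depth reached is 4.

4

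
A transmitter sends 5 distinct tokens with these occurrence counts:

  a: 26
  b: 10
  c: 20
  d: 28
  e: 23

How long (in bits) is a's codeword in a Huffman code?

2

Repeatedly merge the two smallest:
combine b(10), c(20) → 30
combine e(23), a(26) → 49
combine d(28), 30 → 58
combine 49, 58 → 107
a's leaf is at depth 2, giving a 2-bit codeword.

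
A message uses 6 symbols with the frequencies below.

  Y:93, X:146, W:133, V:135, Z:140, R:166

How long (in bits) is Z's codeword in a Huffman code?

3

Huffman merges, smallest pair first:
combine Y(93), W(133) → 226
combine V(135), Z(140) → 275
combine X(146), R(166) → 312
combine 226, 275 → 501
combine 312, 501 → 813
The subtree containing Z is merged 3 times, so code length = 3.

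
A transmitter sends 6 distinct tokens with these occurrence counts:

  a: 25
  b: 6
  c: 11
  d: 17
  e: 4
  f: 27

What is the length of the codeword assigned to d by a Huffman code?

2

Build the tree from the bottom:
combine e(4), b(6) → 10
combine 10, c(11) → 21
combine d(17), 21 → 38
combine a(25), f(27) → 52
combine 38, 52 → 90
d's leaf is at depth 2, giving a 2-bit codeword.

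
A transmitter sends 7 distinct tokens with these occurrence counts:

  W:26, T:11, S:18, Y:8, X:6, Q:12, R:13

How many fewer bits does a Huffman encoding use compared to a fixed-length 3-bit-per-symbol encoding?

30

Fixed-length: 3 bits × 94 symbols = 282 bits.
Huffman merges:
merge X(6) and Y(8): 14
merge T(11) and Q(12): 23
merge R(13) and 14: 27
merge S(18) and 23: 41
merge W(26) and 27: 53
merge 41 and 53: 94
Huffman total = 14 + 23 + 27 + 41 + 53 + 94 = 252 bits.
Saving = 282 − 252 = 30 bits.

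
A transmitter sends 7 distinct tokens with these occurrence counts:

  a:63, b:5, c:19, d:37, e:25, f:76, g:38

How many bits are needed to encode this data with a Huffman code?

Merge the two smallest weights repeatedly:
merge b(5) and c(19): 24
merge 24 and e(25): 49
merge d(37) and g(38): 75
merge 49 and a(63): 112
merge 75 and f(76): 151
merge 112 and 151: 263
The encoded length is the sum of every internal node's weight: 24 + 49 + 75 + 112 + 151 + 263 = 674 bits.

674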